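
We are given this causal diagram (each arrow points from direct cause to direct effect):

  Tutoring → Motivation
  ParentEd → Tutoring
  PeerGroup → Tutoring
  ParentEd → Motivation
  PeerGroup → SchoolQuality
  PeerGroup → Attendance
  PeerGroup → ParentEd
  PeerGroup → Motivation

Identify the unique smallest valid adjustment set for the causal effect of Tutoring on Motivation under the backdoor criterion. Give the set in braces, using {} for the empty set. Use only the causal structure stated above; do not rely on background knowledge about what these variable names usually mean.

{ParentEd, PeerGroup}

Variables eligible for adjustment (non-descendants of Tutoring, excluding Tutoring and Motivation): {Attendance, ParentEd, PeerGroup, SchoolQuality}.
Backdoor paths from Tutoring to Motivation:
  P1: Tutoring <- PeerGroup -> ParentEd -> Motivation
  P2: Tutoring <- PeerGroup -> Motivation
  P3: Tutoring <- ParentEd <- PeerGroup -> Motivation
  P4: Tutoring <- ParentEd -> Motivation
The empty set is not sufficient: P1 (Tutoring <- PeerGroup -> ParentEd -> Motivation) has no collider blocking it and no conditioned non-collider, so it is open.
Try {ParentEd, PeerGroup}:
  P1: blocked at fork node PeerGroup ∈ conditioning set.
  P2: blocked at fork node PeerGroup ∈ conditioning set.
  P3: blocked at chain node ParentEd ∈ conditioning set.
  P4: blocked at fork node ParentEd ∈ conditioning set.
{ParentEd, PeerGroup} contains no descendant of Tutoring and blocks every backdoor path.
Every element of {ParentEd, PeerGroup} is needed (dropping ParentEd leaves P4 open; dropping PeerGroup leaves P2 open), so no proper subset is valid.
Among all size-2 subsets of the eligible variables, only {ParentEd, PeerGroup} blocks every backdoor path, so it is the unique smallest valid adjustment set.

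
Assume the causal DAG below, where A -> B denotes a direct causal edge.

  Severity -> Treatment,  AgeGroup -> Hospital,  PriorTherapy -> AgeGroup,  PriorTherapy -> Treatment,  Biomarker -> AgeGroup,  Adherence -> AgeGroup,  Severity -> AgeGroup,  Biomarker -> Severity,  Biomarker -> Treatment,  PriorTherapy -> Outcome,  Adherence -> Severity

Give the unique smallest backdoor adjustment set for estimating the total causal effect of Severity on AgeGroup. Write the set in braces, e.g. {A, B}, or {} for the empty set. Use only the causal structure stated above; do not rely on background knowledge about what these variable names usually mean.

Variables eligible for adjustment (non-descendants of Severity, excluding Severity and AgeGroup): {Adherence, Biomarker, Outcome, PriorTherapy}.
Backdoor paths from Severity to AgeGroup:
  P1: Severity <- Adherence -> AgeGroup
  P2: Severity <- Biomarker -> AgeGroup
  P3: Severity <- Biomarker -> Treatment <- PriorTherapy -> AgeGroup
The empty set is not sufficient: P1 (Severity <- Adherence -> AgeGroup) has no collider blocking it and no conditioned non-collider, so it is open.
Try {Adherence, Biomarker}:
  P1: blocked at fork node Adherence ∈ conditioning set.
  P2: blocked at fork node Biomarker ∈ conditioning set.
  P3: blocked at fork node Biomarker ∈ conditioning set.
{Adherence, Biomarker} contains no descendant of Severity and blocks every backdoor path.
Every element of {Adherence, Biomarker} is needed (dropping Adherence leaves P1 open; dropping Biomarker leaves P2 open), so no proper subset is valid.
Among all size-2 subsets of the eligible variables, only {Adherence, Biomarker} blocks every backdoor path, so it is the unique smallest valid adjustment set.

{Adherence, Biomarker}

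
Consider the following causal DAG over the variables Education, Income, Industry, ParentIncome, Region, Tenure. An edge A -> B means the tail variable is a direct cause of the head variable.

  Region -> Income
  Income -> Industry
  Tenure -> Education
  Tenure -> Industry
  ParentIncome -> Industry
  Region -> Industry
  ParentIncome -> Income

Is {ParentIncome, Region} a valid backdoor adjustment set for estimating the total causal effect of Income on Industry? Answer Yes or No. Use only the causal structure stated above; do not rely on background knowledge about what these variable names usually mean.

Yes

Backdoor paths from Income to Industry (paths whose first edge points into Income):
  P1: Income <- Region -> Industry
  P2: Income <- ParentIncome -> Industry
Condition 1 (no descendant of Income in the set): holds — descendants of Income are {Industry}; none are in {ParentIncome, Region}.
Condition 2 (every backdoor path blocked by {ParentIncome, Region}):
  P1: blocked at fork node Region ∈ conditioning set.
  P2: blocked at fork node ParentIncome ∈ conditioning set.
{ParentIncome, Region} satisfies the backdoor criterion.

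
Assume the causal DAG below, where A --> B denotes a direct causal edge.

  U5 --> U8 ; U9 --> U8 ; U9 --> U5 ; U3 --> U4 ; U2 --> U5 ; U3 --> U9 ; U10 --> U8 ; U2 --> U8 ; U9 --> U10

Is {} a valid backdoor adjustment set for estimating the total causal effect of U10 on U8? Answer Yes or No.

No

Backdoor paths from U10 to U8 (paths whose first edge points into U10):
  P1: U10 <- U9 -> U5 <- U2 -> U8
  P2: U10 <- U9 -> U5 -> U8
  P3: U10 <- U9 -> U8
Condition 1 (no descendant of U10 in the set): holds — descendants of U10 are {U8}; none are in {}.
Condition 2 (every backdoor path blocked by {}):
  P1: blocked at collider U5 (neither it nor any descendant is in the conditioning set).
  P2: open — no interior node is in the conditioning set.
  P3: open — no interior node is in the conditioning set.
{} does not satisfy the backdoor criterion.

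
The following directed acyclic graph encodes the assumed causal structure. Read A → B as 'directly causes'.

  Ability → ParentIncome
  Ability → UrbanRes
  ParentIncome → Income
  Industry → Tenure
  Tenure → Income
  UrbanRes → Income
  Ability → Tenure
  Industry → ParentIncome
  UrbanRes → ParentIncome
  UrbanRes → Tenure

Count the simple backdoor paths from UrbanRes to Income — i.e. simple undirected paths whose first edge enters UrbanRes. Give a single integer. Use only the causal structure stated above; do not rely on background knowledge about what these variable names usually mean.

4

A backdoor path from UrbanRes to Income is any simple undirected path whose first edge points into UrbanRes (i.e. leaves UrbanRes via a parent).
Parents of UrbanRes: {Ability}.
Enumerating:
  P1: UrbanRes <- Ability -> Tenure <- Industry -> ParentIncome -> Income
  P2: UrbanRes <- Ability -> Tenure -> Income
  P3: UrbanRes <- Ability -> ParentIncome <- Industry -> Tenure -> Income
  P4: UrbanRes <- Ability -> ParentIncome -> Income
That exhausts the simple backdoor paths. Count: 4.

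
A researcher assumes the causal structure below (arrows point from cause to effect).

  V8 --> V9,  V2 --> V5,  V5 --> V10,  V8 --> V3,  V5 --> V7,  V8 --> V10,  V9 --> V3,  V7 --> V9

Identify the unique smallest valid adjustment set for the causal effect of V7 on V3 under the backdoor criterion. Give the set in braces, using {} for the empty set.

{}

Variables eligible for adjustment (non-descendants of V7, excluding V7 and V3): {V10, V2, V5, V8}.
Backdoor paths from V7 to V3:
  P1: V7 <- V5 -> V10 <- V8 -> V9 -> V3
  P2: V7 <- V5 -> V10 <- V8 -> V3
Each backdoor path contains an unconditioned collider, so every path is already blocked with the empty conditioning set:
  P1: blocked at collider V10 (neither it nor any descendant is in the conditioning set).
  P2: blocked at collider V10 (neither it nor any descendant is in the conditioning set).
The empty set is therefore the unique smallest valid set.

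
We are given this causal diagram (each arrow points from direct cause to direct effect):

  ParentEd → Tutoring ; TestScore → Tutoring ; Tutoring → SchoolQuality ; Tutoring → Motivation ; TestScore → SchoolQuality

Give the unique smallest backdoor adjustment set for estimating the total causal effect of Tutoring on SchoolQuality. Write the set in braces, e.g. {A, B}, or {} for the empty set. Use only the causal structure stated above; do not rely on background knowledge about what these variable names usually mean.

Variables eligible for adjustment (non-descendants of Tutoring, excluding Tutoring and SchoolQuality): {ParentEd, TestScore}.
Backdoor paths from Tutoring to SchoolQuality:
  P1: Tutoring <- TestScore -> SchoolQuality
The empty set is not sufficient: P1 (Tutoring <- TestScore -> SchoolQuality) has no collider blocking it and no conditioned non-collider, so it is open.
Try {TestScore}:
  P1: blocked at fork node TestScore ∈ conditioning set.
{TestScore} contains no descendant of Tutoring and blocks every backdoor path.
No other singleton works — e.g. {ParentEd} leaves P1 open — so {TestScore} is the unique smallest valid adjustment set.

{TestScore}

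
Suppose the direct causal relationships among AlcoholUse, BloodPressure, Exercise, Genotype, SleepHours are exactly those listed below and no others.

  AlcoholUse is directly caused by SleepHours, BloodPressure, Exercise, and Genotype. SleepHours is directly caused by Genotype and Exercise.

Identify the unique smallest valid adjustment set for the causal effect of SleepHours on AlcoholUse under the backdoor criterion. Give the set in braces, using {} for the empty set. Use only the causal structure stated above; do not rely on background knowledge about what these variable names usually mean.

{Exercise, Genotype}

Variables eligible for adjustment (non-descendants of SleepHours, excluding SleepHours and AlcoholUse): {BloodPressure, Exercise, Genotype}.
Backdoor paths from SleepHours to AlcoholUse:
  P1: SleepHours <- Exercise -> AlcoholUse
  P2: SleepHours <- Genotype -> AlcoholUse
The empty set is not sufficient: P1 (SleepHours <- Exercise -> AlcoholUse) has no collider blocking it and no conditioned non-collider, so it is open.
Try {Exercise, Genotype}:
  P1: blocked at fork node Exercise ∈ conditioning set.
  P2: blocked at fork node Genotype ∈ conditioning set.
{Exercise, Genotype} contains no descendant of SleepHours and blocks every backdoor path.
Every element of {Exercise, Genotype} is needed (dropping Exercise leaves P1 open; dropping Genotype leaves P2 open), so no proper subset is valid.
Among all size-2 subsets of the eligible variables, only {Exercise, Genotype} blocks every backdoor path, so it is the unique smallest valid adjustment set.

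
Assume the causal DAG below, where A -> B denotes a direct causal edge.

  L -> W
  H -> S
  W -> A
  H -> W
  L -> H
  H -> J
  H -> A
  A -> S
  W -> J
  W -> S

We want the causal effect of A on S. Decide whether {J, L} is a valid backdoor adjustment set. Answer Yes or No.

No

Backdoor paths from A to S (paths whose first edge points into A):
  P1: A <- H <- L -> W -> S
  P2: A <- H -> W -> S
  P3: A <- H -> J <- W -> S
  P4: A <- H -> S
  P5: A <- W <- L -> H -> S
  P6: A <- W <- H -> S
  P7: A <- W -> J <- H -> S
  P8: A <- W -> S
Condition 1 (no descendant of A in the set): holds — descendants of A are {S}; none are in {J, L}.
Condition 2 (every backdoor path blocked by {J, L}):
  P1: blocked at fork node L ∈ conditioning set.
  P2: open — no interior node is in the conditioning set.
  P3: open — collider(s) J are conditioned on (or have a conditioned descendant) and no non-collider on the path is in the set.
  P4: open — no interior node is in the conditioning set.
  P5: blocked at fork node L ∈ conditioning set.
  P6: open — no interior node is in the conditioning set.
  P7: open — collider(s) J are conditioned on (or have a conditioned descendant) and no non-collider on the path is in the set.
  P8: open — no interior node is in the conditioning set.
{J, L} does not satisfy the backdoor criterion.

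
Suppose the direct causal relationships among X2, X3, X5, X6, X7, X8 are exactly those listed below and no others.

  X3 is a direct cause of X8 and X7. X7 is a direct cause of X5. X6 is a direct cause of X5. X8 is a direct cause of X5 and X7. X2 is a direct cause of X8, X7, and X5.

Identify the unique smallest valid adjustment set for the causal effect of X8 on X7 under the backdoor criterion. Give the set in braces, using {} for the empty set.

Variables eligible for adjustment (non-descendants of X8, excluding X8 and X7): {X2, X3, X6}.
Backdoor paths from X8 to X7:
  P1: X8 <- X2 -> X7
  P2: X8 <- X2 -> X5 <- X7
  P3: X8 <- X3 -> X7
The empty set is not sufficient: P1 (X8 <- X2 -> X7) has no collider blocking it and no conditioned non-collider, so it is open.
Try {X2, X3}:
  P1: blocked at fork node X2 ∈ conditioning set.
  P2: blocked at fork node X2 ∈ conditioning set.
  P3: blocked at fork node X3 ∈ conditioning set.
{X2, X3} contains no descendant of X8 and blocks every backdoor path.
Every element of {X2, X3} is needed (dropping X2 leaves P1 open; dropping X3 leaves P3 open), so no proper subset is valid.
Among all size-2 subsets of the eligible variables, only {X2, X3} blocks every backdoor path, so it is the unique smallest valid adjustment set.

{X2, X3}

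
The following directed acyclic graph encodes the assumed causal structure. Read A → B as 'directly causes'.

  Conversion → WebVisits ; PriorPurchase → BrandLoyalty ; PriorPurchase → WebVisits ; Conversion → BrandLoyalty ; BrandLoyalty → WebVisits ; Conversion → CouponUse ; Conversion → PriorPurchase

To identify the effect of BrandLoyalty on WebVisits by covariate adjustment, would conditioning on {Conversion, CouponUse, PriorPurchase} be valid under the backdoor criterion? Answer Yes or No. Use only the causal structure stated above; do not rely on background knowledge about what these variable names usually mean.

Yes

Backdoor paths from BrandLoyalty to WebVisits (paths whose first edge points into BrandLoyalty):
  P1: BrandLoyalty <- Conversion -> PriorPurchase -> WebVisits
  P2: BrandLoyalty <- Conversion -> WebVisits
  P3: BrandLoyalty <- PriorPurchase <- Conversion -> WebVisits
  P4: BrandLoyalty <- PriorPurchase -> WebVisits
Condition 1 (no descendant of BrandLoyalty in the set): holds — descendants of BrandLoyalty are {WebVisits}; none are in {Conversion, CouponUse, PriorPurchase}.
Condition 2 (every backdoor path blocked by {Conversion, CouponUse, PriorPurchase}):
  P1: blocked at fork node Conversion ∈ conditioning set.
  P2: blocked at fork node Conversion ∈ conditioning set.
  P3: blocked at chain node PriorPurchase ∈ conditioning set.
  P4: blocked at fork node PriorPurchase ∈ conditioning set.
{Conversion, CouponUse, PriorPurchase} satisfies the backdoor criterion.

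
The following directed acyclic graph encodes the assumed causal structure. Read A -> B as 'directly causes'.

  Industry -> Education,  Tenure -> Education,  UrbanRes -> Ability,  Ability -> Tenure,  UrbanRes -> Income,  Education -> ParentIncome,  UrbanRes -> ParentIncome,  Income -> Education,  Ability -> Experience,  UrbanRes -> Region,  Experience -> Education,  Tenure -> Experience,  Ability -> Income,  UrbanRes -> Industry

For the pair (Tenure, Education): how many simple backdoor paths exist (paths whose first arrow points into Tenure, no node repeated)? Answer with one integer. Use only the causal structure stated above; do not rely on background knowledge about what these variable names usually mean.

7

A backdoor path from Tenure to Education is any simple undirected path whose first edge points into Tenure (i.e. leaves Tenure via a parent).
Parents of Tenure: {Ability}.
Enumerating:
  P1: Tenure <- Ability <- UrbanRes -> Income -> Education
  P2: Tenure <- Ability <- UrbanRes -> Industry -> Education
  P3: Tenure <- Ability <- UrbanRes -> ParentIncome <- Education
  P4: Tenure <- Ability -> Experience -> Education
  P5: Tenure <- Ability -> Income <- UrbanRes -> Industry -> Education
  P6: Tenure <- Ability -> Income <- UrbanRes -> ParentIncome <- Education
  P7: Tenure <- Ability -> Income -> Education
That exhausts the simple backdoor paths. Count: 7.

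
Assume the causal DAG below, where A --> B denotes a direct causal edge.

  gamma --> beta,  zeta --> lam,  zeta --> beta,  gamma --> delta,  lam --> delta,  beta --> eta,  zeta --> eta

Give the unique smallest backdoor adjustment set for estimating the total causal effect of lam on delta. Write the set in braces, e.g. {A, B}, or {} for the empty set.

{}

Variables eligible for adjustment (non-descendants of lam, excluding lam and delta): {beta, eta, gamma, zeta}.
Backdoor paths from lam to delta:
  P1: lam <- zeta -> beta <- gamma -> delta
  P2: lam <- zeta -> eta <- beta <- gamma -> delta
Each backdoor path contains an unconditioned collider, so every path is already blocked with the empty conditioning set:
  P1: blocked at collider beta (neither it nor any descendant is in the conditioning set).
  P2: blocked at collider eta (neither it nor any descendant is in the conditioning set).
The empty set is therefore the unique smallest valid set.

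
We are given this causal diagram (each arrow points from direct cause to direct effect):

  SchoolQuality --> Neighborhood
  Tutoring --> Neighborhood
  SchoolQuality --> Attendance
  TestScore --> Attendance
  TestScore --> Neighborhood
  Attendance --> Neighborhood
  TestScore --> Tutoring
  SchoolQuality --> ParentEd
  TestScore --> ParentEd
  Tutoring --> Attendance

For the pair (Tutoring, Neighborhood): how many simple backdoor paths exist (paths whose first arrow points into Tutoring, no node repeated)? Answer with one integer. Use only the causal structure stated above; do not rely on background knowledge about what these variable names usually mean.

A backdoor path from Tutoring to Neighborhood is any simple undirected path whose first edge points into Tutoring (i.e. leaves Tutoring via a parent).
Parents of Tutoring: {TestScore}.
Enumerating:
  P1: Tutoring <- TestScore -> ParentEd <- SchoolQuality -> Attendance -> Neighborhood
  P2: Tutoring <- TestScore -> ParentEd <- SchoolQuality -> Neighborhood
  P3: Tutoring <- TestScore -> Attendance <- SchoolQuality -> Neighborhood
  P4: Tutoring <- TestScore -> Attendance -> Neighborhood
  P5: Tutoring <- TestScore -> Neighborhood
That exhausts the simple backdoor paths. Count: 5.

5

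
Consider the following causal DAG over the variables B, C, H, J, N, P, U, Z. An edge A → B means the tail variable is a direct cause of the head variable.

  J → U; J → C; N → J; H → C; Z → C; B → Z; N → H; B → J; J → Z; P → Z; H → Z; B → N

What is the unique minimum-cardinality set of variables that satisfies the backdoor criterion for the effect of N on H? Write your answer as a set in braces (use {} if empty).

Variables eligible for adjustment (non-descendants of N, excluding N and H): {B, P}.
Backdoor paths from N to H:
  P1: N <- B -> J -> Z <- H
  P2: N <- B -> J -> Z -> C <- H
  P3: N <- B -> J -> C <- H
  P4: N <- B -> J -> C <- Z <- H
  P5: N <- B -> Z <- H
  P6: N <- B -> Z <- J -> C <- H
  P7: N <- B -> Z -> C <- H
Each backdoor path contains an unconditioned collider, so every path is already blocked with the empty conditioning set:
  P1: blocked at collider Z (neither it nor any descendant is in the conditioning set).
  P2: blocked at collider C (neither it nor any descendant is in the conditioning set).
  P3: blocked at collider C (neither it nor any descendant is in the conditioning set).
  P4: blocked at collider C (neither it nor any descendant is in the conditioning set).
  P5: blocked at collider Z (neither it nor any descendant is in the conditioning set).
  P6: blocked at collider Z (neither it nor any descendant is in the conditioning set).
  P7: blocked at collider C (neither it nor any descendant is in the conditioning set).
The empty set is therefore the unique smallest valid set.

{}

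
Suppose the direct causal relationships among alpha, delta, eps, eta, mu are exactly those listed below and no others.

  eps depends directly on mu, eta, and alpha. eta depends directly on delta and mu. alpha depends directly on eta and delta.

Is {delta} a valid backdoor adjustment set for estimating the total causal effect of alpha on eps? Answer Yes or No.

No

Backdoor paths from alpha to eps (paths whose first edge points into alpha):
  P1: alpha <- delta -> eta <- mu -> eps
  P2: alpha <- delta -> eta -> eps
  P3: alpha <- eta <- mu -> eps
  P4: alpha <- eta -> eps
Condition 1 (no descendant of alpha in the set): holds — descendants of alpha are {eps}; none are in {delta}.
Condition 2 (every backdoor path blocked by {delta}):
  P1: blocked at fork node delta ∈ conditioning set.
  P2: blocked at fork node delta ∈ conditioning set.
  P3: open — no interior node is in the conditioning set.
  P4: open — no interior node is in the conditioning set.
{delta} does not satisfy the backdoor criterion.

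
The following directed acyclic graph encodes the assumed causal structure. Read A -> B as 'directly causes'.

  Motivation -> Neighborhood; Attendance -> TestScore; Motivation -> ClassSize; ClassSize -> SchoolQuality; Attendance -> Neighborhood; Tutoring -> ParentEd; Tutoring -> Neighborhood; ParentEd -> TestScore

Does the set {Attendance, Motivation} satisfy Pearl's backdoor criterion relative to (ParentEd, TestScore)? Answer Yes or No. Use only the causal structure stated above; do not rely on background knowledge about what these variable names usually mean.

Backdoor paths from ParentEd to TestScore (paths whose first edge points into ParentEd):
  P1: ParentEd <- Tutoring -> Neighborhood <- Attendance -> TestScore
Condition 1 (no descendant of ParentEd in the set): holds — descendants of ParentEd are {TestScore}; none are in {Attendance, Motivation}.
Condition 2 (every backdoor path blocked by {Attendance, Motivation}):
  P1: blocked at collider Neighborhood (neither it nor any descendant is in the conditioning set).
{Attendance, Motivation} satisfies the backdoor criterion.

Yes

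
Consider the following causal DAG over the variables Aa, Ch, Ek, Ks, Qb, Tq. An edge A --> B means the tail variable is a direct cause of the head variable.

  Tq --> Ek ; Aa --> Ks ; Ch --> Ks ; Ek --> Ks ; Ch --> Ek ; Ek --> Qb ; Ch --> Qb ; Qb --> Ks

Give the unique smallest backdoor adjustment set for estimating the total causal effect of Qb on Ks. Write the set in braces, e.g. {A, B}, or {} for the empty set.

Variables eligible for adjustment (non-descendants of Qb, excluding Qb and Ks): {Aa, Ch, Ek, Tq}.
Backdoor paths from Qb to Ks:
  P1: Qb <- Ch -> Ek -> Ks
  P2: Qb <- Ch -> Ks
  P3: Qb <- Ek <- Ch -> Ks
  P4: Qb <- Ek -> Ks
The empty set is not sufficient: P1 (Qb <- Ch -> Ek -> Ks) has no collider blocking it and no conditioned non-collider, so it is open.
Try {Ch, Ek}:
  P1: blocked at fork node Ch ∈ conditioning set.
  P2: blocked at fork node Ch ∈ conditioning set.
  P3: blocked at chain node Ek ∈ conditioning set.
  P4: blocked at fork node Ek ∈ conditioning set.
{Ch, Ek} contains no descendant of Qb and blocks every backdoor path.
Every element of {Ch, Ek} is needed (dropping Ch leaves P2 open; dropping Ek leaves P4 open), so no proper subset is valid.
Among all size-2 subsets of the eligible variables, only {Ch, Ek} blocks every backdoor path, so it is the unique smallest valid adjustment set.

{Ch, Ek}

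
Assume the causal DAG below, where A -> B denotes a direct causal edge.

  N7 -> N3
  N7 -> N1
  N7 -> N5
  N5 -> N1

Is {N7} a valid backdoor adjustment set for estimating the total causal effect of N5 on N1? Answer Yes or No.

Backdoor paths from N5 to N1 (paths whose first edge points into N5):
  P1: N5 <- N7 -> N1
Condition 1 (no descendant of N5 in the set): holds — descendants of N5 are {N1}; none are in {N7}.
Condition 2 (every backdoor path blocked by {N7}):
  P1: blocked at fork node N7 ∈ conditioning set.
{N7} satisfies the backdoor criterion.

Yes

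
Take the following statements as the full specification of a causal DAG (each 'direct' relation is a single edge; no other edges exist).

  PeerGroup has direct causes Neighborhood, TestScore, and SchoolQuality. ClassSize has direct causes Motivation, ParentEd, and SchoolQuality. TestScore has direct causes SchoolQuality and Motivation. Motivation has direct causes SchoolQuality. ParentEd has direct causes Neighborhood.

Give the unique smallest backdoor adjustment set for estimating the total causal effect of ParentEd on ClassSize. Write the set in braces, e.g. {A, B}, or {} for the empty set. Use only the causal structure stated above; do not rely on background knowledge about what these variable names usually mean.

{}

Variables eligible for adjustment (non-descendants of ParentEd, excluding ParentEd and ClassSize): {Motivation, Neighborhood, PeerGroup, SchoolQuality, TestScore}.
Backdoor paths from ParentEd to ClassSize:
  P1: ParentEd <- Neighborhood -> PeerGroup <- SchoolQuality -> Motivation -> ClassSize
  P2: ParentEd <- Neighborhood -> PeerGroup <- SchoolQuality -> ClassSize
  P3: ParentEd <- Neighborhood -> PeerGroup <- SchoolQuality -> TestScore <- Motivation -> ClassSize
  P4: ParentEd <- Neighborhood -> PeerGroup <- TestScore <- SchoolQuality -> Motivation -> ClassSize
  P5: ParentEd <- Neighborhood -> PeerGroup <- TestScore <- SchoolQuality -> ClassSize
  P6: ParentEd <- Neighborhood -> PeerGroup <- TestScore <- Motivation <- SchoolQuality -> ClassSize
  P7: ParentEd <- Neighborhood -> PeerGroup <- TestScore <- Motivation -> ClassSize
Each backdoor path contains an unconditioned collider, so every path is already blocked with the empty conditioning set:
  P1: blocked at collider PeerGroup (neither it nor any descendant is in the conditioning set).
  P2: blocked at collider PeerGroup (neither it nor any descendant is in the conditioning set).
  P3: blocked at collider PeerGroup (neither it nor any descendant is in the conditioning set).
  P4: blocked at collider PeerGroup (neither it nor any descendant is in the conditioning set).
  P5: blocked at collider PeerGroup (neither it nor any descendant is in the conditioning set).
  P6: blocked at collider PeerGroup (neither it nor any descendant is in the conditioning set).
  P7: blocked at collider PeerGroup (neither it nor any descendant is in the conditioning set).
The empty set is therefore the unique smallest valid set.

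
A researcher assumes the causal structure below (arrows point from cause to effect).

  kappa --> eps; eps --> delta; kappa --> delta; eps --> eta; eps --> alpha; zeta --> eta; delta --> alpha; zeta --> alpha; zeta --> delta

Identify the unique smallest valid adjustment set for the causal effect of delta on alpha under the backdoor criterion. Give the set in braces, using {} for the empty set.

Variables eligible for adjustment (non-descendants of delta, excluding delta and alpha): {eps, eta, kappa, zeta}.
Backdoor paths from delta to alpha:
  P1: delta <- kappa -> eps -> eta <- zeta -> alpha
  P2: delta <- kappa -> eps -> alpha
  P3: delta <- eps -> eta <- zeta -> alpha
  P4: delta <- eps -> alpha
  P5: delta <- zeta -> eta <- eps -> alpha
  P6: delta <- zeta -> alpha
The empty set is not sufficient: P2 (delta <- kappa -> eps -> alpha) has no collider blocking it and no conditioned non-collider, so it is open.
Try {eps, zeta}:
  P1: blocked at chain node eps ∈ conditioning set.
  P2: blocked at chain node eps ∈ conditioning set.
  P3: blocked at fork node eps ∈ conditioning set.
  P4: blocked at fork node eps ∈ conditioning set.
  P5: blocked at fork node zeta ∈ conditioning set.
  P6: blocked at fork node zeta ∈ conditioning set.
{eps, zeta} contains no descendant of delta and blocks every backdoor path.
Every element of {eps, zeta} is needed (dropping eps leaves P2 open; dropping zeta leaves P6 open), so no proper subset is valid.
Among all size-2 subsets of the eligible variables, only {eps, zeta} blocks every backdoor path, so it is the unique smallest valid adjustment set.

{eps, zeta}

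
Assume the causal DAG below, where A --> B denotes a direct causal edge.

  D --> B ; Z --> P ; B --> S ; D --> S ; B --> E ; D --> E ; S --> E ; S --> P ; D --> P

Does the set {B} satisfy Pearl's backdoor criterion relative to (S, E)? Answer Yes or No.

No

Backdoor paths from S to E (paths whose first edge points into S):
  P1: S <- D -> B -> E
  P2: S <- D -> E
  P3: S <- B <- D -> E
  P4: S <- B -> E
Condition 1 (no descendant of S in the set): holds — descendants of S are {E, P}; none are in {B}.
Condition 2 (every backdoor path blocked by {B}):
  P1: blocked at chain node B ∈ conditioning set.
  P2: open — no interior node is in the conditioning set.
  P3: blocked at chain node B ∈ conditioning set.
  P4: blocked at fork node B ∈ conditioning set.
{B} does not satisfy the backdoor criterion.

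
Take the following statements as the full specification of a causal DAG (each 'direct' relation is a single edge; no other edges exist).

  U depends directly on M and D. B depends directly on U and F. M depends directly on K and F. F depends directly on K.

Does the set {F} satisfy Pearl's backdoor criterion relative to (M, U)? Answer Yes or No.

Yes

Backdoor paths from M to U (paths whose first edge points into M):
  P1: M <- K -> F -> B <- U
  P2: M <- F -> B <- U
Condition 1 (no descendant of M in the set): holds — descendants of M are {B, U}; none are in {F}.
Condition 2 (every backdoor path blocked by {F}):
  P1: blocked at chain node F ∈ conditioning set.
  P2: blocked at fork node F ∈ conditioning set.
{F} satisfies the backdoor criterion.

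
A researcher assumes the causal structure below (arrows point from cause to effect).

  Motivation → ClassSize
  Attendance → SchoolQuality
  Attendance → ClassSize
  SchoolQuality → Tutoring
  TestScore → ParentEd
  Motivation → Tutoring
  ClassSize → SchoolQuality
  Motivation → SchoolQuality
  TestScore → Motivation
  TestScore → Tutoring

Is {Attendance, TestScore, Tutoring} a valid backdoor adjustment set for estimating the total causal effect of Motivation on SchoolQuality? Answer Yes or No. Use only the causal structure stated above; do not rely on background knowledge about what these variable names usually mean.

No

Backdoor paths from Motivation to SchoolQuality (paths whose first edge points into Motivation):
  P1: Motivation <- TestScore -> Tutoring <- SchoolQuality
Condition 1 (no descendant of Motivation in the set): FAILS — Tutoring is a descendant of Motivation.
Condition 2 (every backdoor path blocked by {Attendance, TestScore, Tutoring}):
  P1: blocked at fork node TestScore ∈ conditioning set.
{Attendance, TestScore, Tutoring} does not satisfy the backdoor criterion.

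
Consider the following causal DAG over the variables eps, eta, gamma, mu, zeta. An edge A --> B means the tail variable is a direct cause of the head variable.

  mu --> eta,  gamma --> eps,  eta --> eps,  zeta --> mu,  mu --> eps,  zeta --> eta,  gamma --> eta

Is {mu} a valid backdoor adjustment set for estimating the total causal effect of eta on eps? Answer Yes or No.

No

Backdoor paths from eta to eps (paths whose first edge points into eta):
  P1: eta <- gamma -> eps
  P2: eta <- zeta -> mu -> eps
  P3: eta <- mu -> eps
Condition 1 (no descendant of eta in the set): holds — descendants of eta are {eps}; none are in {mu}.
Condition 2 (every backdoor path blocked by {mu}):
  P1: open — no interior node is in the conditioning set.
  P2: blocked at chain node mu ∈ conditioning set.
  P3: blocked at fork node mu ∈ conditioning set.
{mu} does not satisfy the backdoor criterion.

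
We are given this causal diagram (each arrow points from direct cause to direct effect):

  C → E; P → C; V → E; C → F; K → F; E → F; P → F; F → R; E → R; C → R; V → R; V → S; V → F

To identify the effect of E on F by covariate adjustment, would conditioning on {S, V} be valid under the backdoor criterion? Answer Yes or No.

No

Backdoor paths from E to F (paths whose first edge points into E):
  P1: E <- C <- P -> F
  P2: E <- C -> F
  P3: E <- C -> R <- V -> F
  P4: E <- C -> R <- F
  P5: E <- V -> F
  P6: E <- V -> R <- C <- P -> F
  P7: E <- V -> R <- C -> F
  P8: E <- V -> R <- F
Condition 1 (no descendant of E in the set): holds — descendants of E are {F, R}; none are in {S, V}.
Condition 2 (every backdoor path blocked by {S, V}):
  P1: open — no interior node is in the conditioning set.
  P2: open — no interior node is in the conditioning set.
  P3: blocked at collider R (neither it nor any descendant is in the conditioning set).
  P4: blocked at collider R (neither it nor any descendant is in the conditioning set).
  P5: blocked at fork node V ∈ conditioning set.
  P6: blocked at fork node V ∈ conditioning set.
  P7: blocked at fork node V ∈ conditioning set.
  P8: blocked at fork node V ∈ conditioning set.
{S, V} does not satisfy the backdoor criterion.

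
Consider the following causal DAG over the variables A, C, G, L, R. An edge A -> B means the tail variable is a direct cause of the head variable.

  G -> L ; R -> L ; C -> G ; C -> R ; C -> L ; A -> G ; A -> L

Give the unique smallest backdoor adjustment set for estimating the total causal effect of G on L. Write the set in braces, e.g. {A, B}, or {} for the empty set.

{A, C}

Variables eligible for adjustment (non-descendants of G, excluding G and L): {A, C, R}.
Backdoor paths from G to L:
  P1: G <- C -> R -> L
  P2: G <- C -> L
  P3: G <- A -> L
The empty set is not sufficient: P1 (G <- C -> R -> L) has no collider blocking it and no conditioned non-collider, so it is open.
Try {A, C}:
  P1: blocked at fork node C ∈ conditioning set.
  P2: blocked at fork node C ∈ conditioning set.
  P3: blocked at fork node A ∈ conditioning set.
{A, C} contains no descendant of G and blocks every backdoor path.
Every element of {A, C} is needed (dropping A leaves P3 open; dropping C leaves P1 open), so no proper subset is valid.
Among all size-2 subsets of the eligible variables, only {A, C} blocks every backdoor path, so it is the unique smallest valid adjustment set.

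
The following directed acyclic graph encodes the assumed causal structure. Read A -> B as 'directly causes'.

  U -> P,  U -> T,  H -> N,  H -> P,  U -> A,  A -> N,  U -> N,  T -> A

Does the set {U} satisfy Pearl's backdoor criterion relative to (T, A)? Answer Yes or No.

Yes

Backdoor paths from T to A (paths whose first edge points into T):
  P1: T <- U -> A
  P2: T <- U -> N <- A
  P3: T <- U -> P <- H -> N <- A
Condition 1 (no descendant of T in the set): holds — descendants of T are {A, N}; none are in {U}.
Condition 2 (every backdoor path blocked by {U}):
  P1: blocked at fork node U ∈ conditioning set.
  P2: blocked at fork node U ∈ conditioning set.
  P3: blocked at fork node U ∈ conditioning set.
{U} satisfies the backdoor criterion.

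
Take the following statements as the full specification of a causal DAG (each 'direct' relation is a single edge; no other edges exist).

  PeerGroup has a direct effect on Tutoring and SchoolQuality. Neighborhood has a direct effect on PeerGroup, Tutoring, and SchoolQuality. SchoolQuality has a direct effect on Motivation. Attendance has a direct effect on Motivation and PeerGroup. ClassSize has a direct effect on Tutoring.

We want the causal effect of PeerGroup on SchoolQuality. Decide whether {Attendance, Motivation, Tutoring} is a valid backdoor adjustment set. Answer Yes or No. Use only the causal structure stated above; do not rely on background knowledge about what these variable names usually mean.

No

Backdoor paths from PeerGroup to SchoolQuality (paths whose first edge points into PeerGroup):
  P1: PeerGroup <- Attendance -> Motivation <- SchoolQuality
  P2: PeerGroup <- Neighborhood -> SchoolQuality
Condition 1 (no descendant of PeerGroup in the set): FAILS — Motivation and Tutoring are descendants of PeerGroup.
Condition 2 (every backdoor path blocked by {Attendance, Motivation, Tutoring}):
  P1: blocked at fork node Attendance ∈ conditioning set.
  P2: open — no interior node is in the conditioning set.
{Attendance, Motivation, Tutoring} does not satisfy the backdoor criterion.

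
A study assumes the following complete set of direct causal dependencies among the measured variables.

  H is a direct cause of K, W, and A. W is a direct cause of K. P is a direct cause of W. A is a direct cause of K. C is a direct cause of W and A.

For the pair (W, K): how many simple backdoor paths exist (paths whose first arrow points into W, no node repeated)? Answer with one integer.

4

A backdoor path from W to K is any simple undirected path whose first edge points into W (i.e. leaves W via a parent).
Parents of W: {C, H, P}.
Enumerating:
  P1: W <- C -> A <- H -> K
  P2: W <- C -> A -> K
  P3: W <- H -> A -> K
  P4: W <- H -> K
That exhausts the simple backdoor paths. Count: 4.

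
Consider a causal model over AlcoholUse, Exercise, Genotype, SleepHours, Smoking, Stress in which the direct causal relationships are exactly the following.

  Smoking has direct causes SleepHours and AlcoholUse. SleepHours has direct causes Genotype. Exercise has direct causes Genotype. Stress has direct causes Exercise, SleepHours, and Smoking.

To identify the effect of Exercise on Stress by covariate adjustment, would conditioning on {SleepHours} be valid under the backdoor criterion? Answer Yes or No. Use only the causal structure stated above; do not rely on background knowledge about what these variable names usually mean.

Yes

Backdoor paths from Exercise to Stress (paths whose first edge points into Exercise):
  P1: Exercise <- Genotype -> SleepHours -> Smoking -> Stress
  P2: Exercise <- Genotype -> SleepHours -> Stress
Condition 1 (no descendant of Exercise in the set): holds — descendants of Exercise are {Stress}; none are in {SleepHours}.
Condition 2 (every backdoor path blocked by {SleepHours}):
  P1: blocked at chain node SleepHours ∈ conditioning set.
  P2: blocked at chain node SleepHours ∈ conditioning set.
{SleepHours} satisfies the backdoor criterion.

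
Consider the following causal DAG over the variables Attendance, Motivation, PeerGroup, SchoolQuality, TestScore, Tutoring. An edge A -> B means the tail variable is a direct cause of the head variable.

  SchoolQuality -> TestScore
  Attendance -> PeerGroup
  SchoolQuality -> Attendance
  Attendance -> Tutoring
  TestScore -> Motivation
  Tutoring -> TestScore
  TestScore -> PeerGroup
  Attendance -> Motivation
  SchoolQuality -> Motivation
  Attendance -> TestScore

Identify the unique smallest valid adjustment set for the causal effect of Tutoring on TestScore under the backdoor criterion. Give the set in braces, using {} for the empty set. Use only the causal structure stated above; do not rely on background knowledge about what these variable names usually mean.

Variables eligible for adjustment (non-descendants of Tutoring, excluding Tutoring and TestScore): {Attendance, SchoolQuality}.
Backdoor paths from Tutoring to TestScore:
  P1: Tutoring <- Attendance <- SchoolQuality -> TestScore
  P2: Tutoring <- Attendance <- SchoolQuality -> Motivation <- TestScore
  P3: Tutoring <- Attendance -> TestScore
  P4: Tutoring <- Attendance -> PeerGroup <- TestScore
  P5: Tutoring <- Attendance -> Motivation <- SchoolQuality -> TestScore
  P6: Tutoring <- Attendance -> Motivation <- TestScore
The empty set is not sufficient: P1 (Tutoring <- Attendance <- SchoolQuality -> TestScore) has no collider blocking it and no conditioned non-collider, so it is open.
Try {Attendance}:
  P1: blocked at chain node Attendance ∈ conditioning set.
  P2: blocked at chain node Attendance ∈ conditioning set.
  P3: blocked at fork node Attendance ∈ conditioning set.
  P4: blocked at fork node Attendance ∈ conditioning set.
  P5: blocked at fork node Attendance ∈ conditioning set.
  P6: blocked at fork node Attendance ∈ conditioning set.
{Attendance} contains no descendant of Tutoring and blocks every backdoor path.
No other singleton works — e.g. {SchoolQuality} leaves P3 open — so {Attendance} is the unique smallest valid adjustment set.

{Attendance}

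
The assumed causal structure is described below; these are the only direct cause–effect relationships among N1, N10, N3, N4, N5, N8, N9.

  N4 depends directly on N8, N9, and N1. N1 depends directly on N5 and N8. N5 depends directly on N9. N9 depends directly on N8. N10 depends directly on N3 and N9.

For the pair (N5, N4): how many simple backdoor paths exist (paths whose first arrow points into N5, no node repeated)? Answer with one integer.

3

A backdoor path from N5 to N4 is any simple undirected path whose first edge points into N5 (i.e. leaves N5 via a parent).
Parents of N5: {N9}.
Enumerating:
  P1: N5 <- N9 <- N8 -> N1 -> N4
  P2: N5 <- N9 <- N8 -> N4
  P3: N5 <- N9 -> N4
That exhausts the simple backdoor paths. Count: 3.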